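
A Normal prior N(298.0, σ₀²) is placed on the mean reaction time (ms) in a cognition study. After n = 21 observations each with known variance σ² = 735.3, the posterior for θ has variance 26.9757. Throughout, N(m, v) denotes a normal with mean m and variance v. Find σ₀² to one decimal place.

σ₀² = 117.5

Posterior precision equals prior precision plus data precision: 1/σ_n² = 1/σ₀² + n/σ².
So 1/σ₀² = 1/26.9757 − 21/735.3 = 0.037070 − 0.028560 = 0.008510.
Hence σ₀² = 1/0.008510 ≈ 117.5.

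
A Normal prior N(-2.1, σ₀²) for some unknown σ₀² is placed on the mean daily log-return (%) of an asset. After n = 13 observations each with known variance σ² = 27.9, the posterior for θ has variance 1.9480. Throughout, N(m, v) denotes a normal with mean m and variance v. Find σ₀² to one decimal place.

Posterior precision equals prior precision plus data precision: 1/σ_n² = 1/σ₀² + n/σ².
So 1/σ₀² = 1/1.9480 − 13/27.9 = 0.513347 − 0.465950 = 0.047397.
Hence σ₀² = 1/0.047397 ≈ 21.1.

σ₀² = 21.1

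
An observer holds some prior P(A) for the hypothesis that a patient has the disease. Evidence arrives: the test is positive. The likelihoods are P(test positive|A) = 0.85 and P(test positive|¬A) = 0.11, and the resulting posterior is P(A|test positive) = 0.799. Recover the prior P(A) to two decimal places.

In odds form, posterior odds = prior odds × likelihood ratio, so prior odds = posterior odds ÷ LR.
Posterior odds = 0.799/(1−0.799) = 3.9751. LR = 0.85/0.11 = 7.7273.
Prior odds = 3.9751/7.7273 = 0.5144, so P(A) = 0.5144/(1+0.5144) ≈ 0.34.

P(A) = 0.34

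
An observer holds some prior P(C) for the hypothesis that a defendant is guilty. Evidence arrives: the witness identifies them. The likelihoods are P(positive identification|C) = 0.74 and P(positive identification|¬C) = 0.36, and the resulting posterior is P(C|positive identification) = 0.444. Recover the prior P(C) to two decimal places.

In odds form, posterior odds = prior odds × likelihood ratio, so prior odds = posterior odds ÷ LR.
Posterior odds = 0.444/(1−0.444) = 0.7986. LR = 0.74/0.36 = 2.0556.
Prior odds = 0.7986/2.0556 = 0.3885, so P(C) = 0.3885/(1+0.3885) ≈ 0.28.

P(C) = 0.28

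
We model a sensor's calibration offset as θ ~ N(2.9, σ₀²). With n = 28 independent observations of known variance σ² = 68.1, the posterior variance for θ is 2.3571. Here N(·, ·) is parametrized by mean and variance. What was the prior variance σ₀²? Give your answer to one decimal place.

Posterior precision equals prior precision plus data precision: 1/σ_n² = 1/σ₀² + n/σ².
So 1/σ₀² = 1/2.3571 − 28/68.1 = 0.424250 − 0.411160 = 0.013090.
Hence σ₀² = 1/0.013090 ≈ 76.4.

σ₀² = 76.4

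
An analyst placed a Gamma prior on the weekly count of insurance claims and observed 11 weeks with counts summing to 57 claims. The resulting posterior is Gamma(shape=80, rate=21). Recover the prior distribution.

Gamma–Poisson conjugacy: posterior shape = α + Σxᵢ, posterior rate = β + n.
So α = 80 − 57 = 23 and β = 21 − 11 = 10.

Gamma(shape=23, rate=10)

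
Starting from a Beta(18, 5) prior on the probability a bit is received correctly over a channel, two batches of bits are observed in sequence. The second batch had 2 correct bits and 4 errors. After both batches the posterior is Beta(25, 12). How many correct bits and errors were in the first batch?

Sequential conjugate updates are equivalent to a single update on the pooled data, so total successes = posterior α − prior α and total failures = posterior β − prior β.
Total across both batches: 25−18=7 correct bits, 12−5=7 errors.
Subtract the second batch: 7−2=5 correct bits and 7−4=3 errors.

5 correct bits and 3 errors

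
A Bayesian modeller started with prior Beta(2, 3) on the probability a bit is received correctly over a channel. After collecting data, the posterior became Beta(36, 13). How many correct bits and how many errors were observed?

Beta is conjugate to the binomial likelihood: posterior = Beta(a+s, b+f).
So s = 36 − 2 = 34 and f = 13 − 3 = 10.

34 correct bits and 10 errors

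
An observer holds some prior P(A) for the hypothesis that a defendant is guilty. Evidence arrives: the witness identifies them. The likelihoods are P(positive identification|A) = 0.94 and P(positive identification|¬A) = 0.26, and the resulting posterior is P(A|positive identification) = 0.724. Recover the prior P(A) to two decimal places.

P(A) = 0.42

Bayes' rule in odds form gives O(A|E) = O(A)·[P(E|A)/P(E|¬A)], hence O(A) = O(A|E)/LR.
Posterior odds = 0.724/(1−0.724) = 2.6232. LR = 0.94/0.26 = 3.6154.
Prior odds = 2.6232/3.6154 = 0.7256, so P(A) = 0.7256/(1+0.7256) ≈ 0.42.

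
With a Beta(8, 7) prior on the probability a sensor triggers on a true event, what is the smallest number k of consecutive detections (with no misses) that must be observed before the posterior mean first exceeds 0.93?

k = 86

After k detections and 0 misses the posterior is Beta(8+k, 7), with mean (8+k)/(8+7+k).
Set (8+k)/(15+k) > 0.93 and solve: k > (0.93·15 − 8)/(1 − 0.93) = 85.000.
The smallest integer exceeding 85.000 is 86, and checking k=86: (94)/(101) = 0.9307 > 0.93.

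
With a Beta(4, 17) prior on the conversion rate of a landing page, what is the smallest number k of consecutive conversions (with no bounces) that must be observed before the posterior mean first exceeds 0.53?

After k conversions and 0 bounces the posterior is Beta(4+k, 17), with mean (4+k)/(4+17+k).
Set (4+k)/(21+k) > 0.53 and solve: k > (0.53·21 − 4)/(1 − 0.53) = 15.170.
The smallest integer exceeding 15.170 is 16, and checking k=16: (20)/(37) = 0.5405 > 0.53.

k = 16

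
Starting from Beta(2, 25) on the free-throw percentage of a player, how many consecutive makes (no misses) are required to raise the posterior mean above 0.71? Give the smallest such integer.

After k makes and 0 misses the posterior is Beta(2+k, 25), with mean (2+k)/(2+25+k).
Set (2+k)/(27+k) > 0.71 and solve: k > (0.71·27 − 2)/(1 − 0.71) = 59.207.
The smallest integer exceeding 59.207 is 60.

k = 60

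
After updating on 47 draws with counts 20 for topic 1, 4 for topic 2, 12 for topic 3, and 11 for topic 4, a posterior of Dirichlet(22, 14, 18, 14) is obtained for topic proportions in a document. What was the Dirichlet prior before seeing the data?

Dirichlet(2, 10, 6, 3)

For a Dirichlet(α) prior with multinomial counts c, the posterior is Dirichlet(α + c) componentwise.
Subtract each count from the matching posterior parameter: 22−20=2, 14−4=10, 18−12=6, 14−11=3.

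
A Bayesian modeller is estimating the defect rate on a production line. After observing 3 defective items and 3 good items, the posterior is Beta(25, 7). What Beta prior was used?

Under Beta–binomial conjugacy the posterior parameters are (a+s, b+f).
Subtract the data counts: 25−3=22, 7−3=4.

Beta(22, 4)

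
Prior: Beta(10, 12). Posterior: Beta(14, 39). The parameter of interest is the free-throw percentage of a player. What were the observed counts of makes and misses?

4 makes and 27 misses

Beta is conjugate to the binomial likelihood: posterior = Beta(a+s, b+f).
So s = 14 − 10 = 4 and f = 39 − 12 = 27.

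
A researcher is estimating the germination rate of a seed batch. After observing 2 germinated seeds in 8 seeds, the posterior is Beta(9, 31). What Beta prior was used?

Beta is conjugate to the binomial likelihood: posterior = Beta(α+s, β+f).
So α = 9 − 2 = 7 and β = 31 − 6 = 25.

Beta(7, 25)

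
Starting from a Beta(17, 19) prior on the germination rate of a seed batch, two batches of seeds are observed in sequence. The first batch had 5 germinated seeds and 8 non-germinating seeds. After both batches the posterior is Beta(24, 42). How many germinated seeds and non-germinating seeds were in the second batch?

Because Beta–binomial updating is additive in the counts, the combined data contributed (α_post−α_prior, β_post−β_prior) successes and failures.
Total across both batches: 24−17=7 germinated seeds, 42−19=23 non-germinating seeds.
Subtract the first batch: 7−5=2 germinated seeds and 23−8=15 non-germinating seeds.

2 germinated seeds and 15 non-germinating seeds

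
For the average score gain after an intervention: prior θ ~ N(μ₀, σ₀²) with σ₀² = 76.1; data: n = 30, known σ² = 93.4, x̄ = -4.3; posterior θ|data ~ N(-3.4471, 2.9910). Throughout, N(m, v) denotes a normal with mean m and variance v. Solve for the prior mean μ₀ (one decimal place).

The posterior mean is a precision-weighted average: μ_n = (τ₀μ₀ + τ_data·x̄)/(τ₀+τ_data), with τ₀=1/σ₀² and τ_data=n/σ².
Here τ₀ = 1/76.1 = 0.013141 and τ_data = 30/93.4 = 0.321199, so τ_n = 0.334340.
Rearranging for μ₀: μ₀ = (μ_n·τ_n − τ_data·x̄)/τ₀ = (-3.4471·0.334340 − 0.321199·-4.3) / 0.013141 = 0.228652/0.013141 ≈ 17.4.

μ₀ = 17.4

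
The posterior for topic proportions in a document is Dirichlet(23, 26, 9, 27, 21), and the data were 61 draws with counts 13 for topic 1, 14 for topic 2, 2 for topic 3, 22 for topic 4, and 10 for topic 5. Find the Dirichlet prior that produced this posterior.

Dirichlet(10, 12, 7, 5, 11)

For a Dirichlet(α) prior with multinomial counts c, the posterior is Dirichlet(α + c) componentwise.
Subtract each count from the matching posterior parameter: 23−13=10, 26−14=12, 9−2=7, 27−22=5, 21−10=11.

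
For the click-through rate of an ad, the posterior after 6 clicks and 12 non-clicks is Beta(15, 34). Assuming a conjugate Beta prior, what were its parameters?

Beta(9, 22)

A Beta(α, β) prior with s successes and f failures in binomial data gives a Beta(α+s, β+f) posterior.
Subtract the data counts: 15−6=9, 34−12=22.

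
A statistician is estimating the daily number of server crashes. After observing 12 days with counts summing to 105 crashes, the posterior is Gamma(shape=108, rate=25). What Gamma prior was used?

Gamma(shape=3, rate=13)

Gamma–Poisson conjugacy: posterior shape = α + Σxᵢ, posterior rate = β + n.
So α = 108 − 105 = 3 and β = 25 − 12 = 13.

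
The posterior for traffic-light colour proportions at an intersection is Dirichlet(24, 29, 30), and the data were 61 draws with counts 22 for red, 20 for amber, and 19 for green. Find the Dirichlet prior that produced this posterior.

Dirichlet(2, 9, 11)

For a Dirichlet(α) prior with multinomial counts c, the posterior is Dirichlet(α + c) componentwise.
Subtract each count from the matching posterior parameter: 24−22=2, 29−20=9, 30−19=11.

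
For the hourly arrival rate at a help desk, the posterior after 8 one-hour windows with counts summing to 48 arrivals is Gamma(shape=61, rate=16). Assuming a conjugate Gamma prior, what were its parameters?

A Gamma(α, β) prior (rate parametrization) on a Poisson rate with n observations summing to S gives posterior Gamma(α+S, β+n).
So α = 61 − 48 = 13 and β = 16 − 8 = 8.

Gamma(shape=13, rate=8)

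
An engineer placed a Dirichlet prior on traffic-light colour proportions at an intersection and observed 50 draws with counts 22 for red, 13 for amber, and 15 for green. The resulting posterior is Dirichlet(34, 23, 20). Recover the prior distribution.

Dirichlet(12, 10, 5)

For a Dirichlet(α) prior with multinomial counts c, the posterior is Dirichlet(α + c) componentwise.
Subtract each count from the matching posterior parameter: 34−22=12, 23−13=10, 20−15=5.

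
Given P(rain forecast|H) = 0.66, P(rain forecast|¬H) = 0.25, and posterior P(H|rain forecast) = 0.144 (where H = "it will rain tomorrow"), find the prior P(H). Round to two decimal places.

P(H) = 0.06

In odds form, posterior odds = prior odds × likelihood ratio, so prior odds = posterior odds ÷ LR.
Posterior odds = 0.144/(1−0.144) = 0.1682. LR = 0.66/0.25 = 2.6400.
Prior odds = 0.1682/2.6400 = 0.0637, so P(H) = 0.0637/(1+0.0637) ≈ 0.06.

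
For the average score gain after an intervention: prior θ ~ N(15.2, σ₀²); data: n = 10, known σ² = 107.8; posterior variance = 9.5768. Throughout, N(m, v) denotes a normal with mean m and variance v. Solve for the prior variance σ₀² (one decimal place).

For the Normal–Normal model with known σ², precisions add: τ_n = τ₀ + n/σ².
So 1/σ₀² = 1/9.5768 − 10/107.8 = 0.104419 − 0.092764 = 0.011655.
Hence σ₀² = 1/0.011655 ≈ 85.8.

σ₀² = 85.8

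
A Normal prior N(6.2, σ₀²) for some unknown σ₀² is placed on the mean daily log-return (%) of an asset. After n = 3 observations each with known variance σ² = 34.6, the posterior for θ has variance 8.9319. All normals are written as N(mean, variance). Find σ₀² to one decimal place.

σ₀² = 39.6

For the Normal–Normal model with known σ², precisions add: τ_n = τ₀ + n/σ².
So 1/σ₀² = 1/8.9319 − 3/34.6 = 0.111958 − 0.086705 = 0.025253.
Hence σ₀² = 1/0.025253 ≈ 39.6.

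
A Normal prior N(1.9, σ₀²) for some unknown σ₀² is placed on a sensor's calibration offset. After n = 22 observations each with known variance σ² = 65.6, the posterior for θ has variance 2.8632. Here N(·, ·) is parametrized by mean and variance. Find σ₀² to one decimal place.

For the Normal–Normal model with known σ², precisions add: τ_n = τ₀ + n/σ².
So 1/σ₀² = 1/2.8632 − 22/65.6 = 0.349260 − 0.335366 = 0.013894.
Hence σ₀² = 1/0.013894 ≈ 72.0.

σ₀² = 72.0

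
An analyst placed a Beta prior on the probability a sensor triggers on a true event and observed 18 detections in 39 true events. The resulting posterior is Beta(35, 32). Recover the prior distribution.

Beta is conjugate to the binomial likelihood: posterior = Beta(α+s, β+f).
Subtract the data counts: 35−18=17, 32−21=11.

Beta(17, 11)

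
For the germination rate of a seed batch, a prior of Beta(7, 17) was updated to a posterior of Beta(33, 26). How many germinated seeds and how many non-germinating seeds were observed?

A Beta(α, β) prior with s successes and f failures in binomial data gives a Beta(α+s, β+f) posterior.
Match parameters: s=33−7=26, f=26−17=9.

26 germinated seeds and 9 non-germinating seeds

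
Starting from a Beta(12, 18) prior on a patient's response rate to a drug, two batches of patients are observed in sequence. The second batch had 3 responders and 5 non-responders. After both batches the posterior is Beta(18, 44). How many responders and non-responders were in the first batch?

3 responders and 21 non-responders

Because Beta–binomial updating is additive in the counts, the combined data contributed (α_post−α_prior, β_post−β_prior) successes and failures.
Total across both batches: 18−12=6 responders, 44−18=26 non-responders.
Subtract the second batch: 6−3=3 responders and 26−5=21 non-responders.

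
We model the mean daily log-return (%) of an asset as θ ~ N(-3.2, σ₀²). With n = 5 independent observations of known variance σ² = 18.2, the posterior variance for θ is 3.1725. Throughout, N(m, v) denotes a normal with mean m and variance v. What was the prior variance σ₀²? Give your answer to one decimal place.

σ₀² = 24.7

For the Normal–Normal model with known σ², precisions add: τ_n = τ₀ + n/σ².
So 1/σ₀² = 1/3.1725 − 5/18.2 = 0.315209 − 0.274725 = 0.040484.
Hence σ₀² = 1/0.040484 ≈ 24.7.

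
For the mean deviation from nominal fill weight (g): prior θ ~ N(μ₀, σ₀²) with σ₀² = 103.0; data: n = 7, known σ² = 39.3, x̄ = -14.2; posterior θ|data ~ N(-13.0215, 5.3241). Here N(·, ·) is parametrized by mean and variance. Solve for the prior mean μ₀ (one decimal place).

The posterior mean is a precision-weighted average: μ_n = (τ₀μ₀ + τ_data·x̄)/(τ₀+τ_data), with τ₀=1/σ₀² and τ_data=n/σ².
Here τ₀ = 1/103.0 = 0.009709 and τ_data = 7/39.3 = 0.178117, so τ_n = 0.187826.
Rearranging for μ₀: μ₀ = (μ_n·τ_n − τ_data·x̄)/τ₀ = (-13.0215·0.187826 − 0.178117·-14.2) / 0.009709 = 0.083485/0.009709 ≈ 8.6.

μ₀ = 8.6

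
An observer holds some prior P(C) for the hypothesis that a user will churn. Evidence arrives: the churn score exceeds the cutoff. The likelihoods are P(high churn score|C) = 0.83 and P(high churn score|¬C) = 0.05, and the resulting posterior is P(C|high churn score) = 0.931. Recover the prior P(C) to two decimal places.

P(C) = 0.45

Bayes' rule in odds form gives O(C|E) = O(C)·[P(E|C)/P(E|¬C)], hence O(C) = O(C|E)/LR.
Posterior odds = 0.931/(1−0.931) = 13.4928. LR = 0.83/0.05 = 16.6000.
Prior odds = 13.4928/16.6000 = 0.8128, so P(C) = 0.8128/(1+0.8128) ≈ 0.45.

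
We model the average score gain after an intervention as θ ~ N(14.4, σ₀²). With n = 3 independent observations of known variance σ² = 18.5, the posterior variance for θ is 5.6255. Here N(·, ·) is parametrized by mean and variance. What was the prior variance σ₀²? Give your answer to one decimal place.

Posterior precision equals prior precision plus data precision: 1/σ_n² = 1/σ₀² + n/σ².
So 1/σ₀² = 1/5.6255 − 3/18.5 = 0.177762 − 0.162162 = 0.015600.
Hence σ₀² = 1/0.015600 ≈ 64.1.

σ₀² = 64.1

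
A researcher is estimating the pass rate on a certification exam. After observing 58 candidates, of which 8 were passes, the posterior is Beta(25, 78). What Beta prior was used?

Beta(17, 28)

Beta is conjugate to the binomial likelihood: posterior = Beta(α+s, β+f).
So α = 25 − 8 = 17 and β = 78 − 50 = 28.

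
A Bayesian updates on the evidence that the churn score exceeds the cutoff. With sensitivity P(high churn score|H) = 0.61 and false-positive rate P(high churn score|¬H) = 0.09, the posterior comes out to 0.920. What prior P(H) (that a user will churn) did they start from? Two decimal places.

P(H) = 0.63

Bayes' rule in odds form gives O(H|E) = O(H)·[P(E|H)/P(E|¬H)], hence O(H) = O(H|E)/LR.
Posterior odds = 0.920/(1−0.920) = 11.5000. LR = 0.61/0.09 = 6.7778.
Prior odds = 11.5000/6.7778 = 1.6967, so P(H) = 1.6967/(1+1.6967) ≈ 0.63.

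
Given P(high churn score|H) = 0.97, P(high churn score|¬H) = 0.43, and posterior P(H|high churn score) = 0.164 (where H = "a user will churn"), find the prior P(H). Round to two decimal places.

In odds form, posterior odds = prior odds × likelihood ratio, so prior odds = posterior odds ÷ LR.
Posterior odds = 0.164/(1−0.164) = 0.1962. LR = 0.97/0.43 = 2.2558.
Prior odds = 0.1962/2.2558 = 0.0870, so P(H) = 0.0870/(1+0.0870) ≈ 0.08.

P(H) = 0.08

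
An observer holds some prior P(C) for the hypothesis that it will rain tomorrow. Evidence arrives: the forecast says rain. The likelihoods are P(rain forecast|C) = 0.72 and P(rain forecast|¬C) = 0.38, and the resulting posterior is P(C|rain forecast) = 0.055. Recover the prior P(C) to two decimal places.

In odds form, posterior odds = prior odds × likelihood ratio, so prior odds = posterior odds ÷ LR.
Posterior odds = 0.055/(1−0.055) = 0.0582. LR = 0.72/0.38 = 1.8947.
Prior odds = 0.0582/1.8947 = 0.0307, so P(C) = 0.0307/(1+0.0307) ≈ 0.03.

P(C) = 0.03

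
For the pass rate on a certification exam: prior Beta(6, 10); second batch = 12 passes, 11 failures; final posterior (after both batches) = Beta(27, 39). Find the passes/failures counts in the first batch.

9 passes and 18 failures

Sequential conjugate updates are equivalent to a single update on the pooled data, so total successes = posterior α − prior α and total failures = posterior β − prior β.
Total across both batches: 27−6=21 passes, 39−10=29 failures.
Subtract the second batch: 21−12=9 passes and 29−11=18 failures.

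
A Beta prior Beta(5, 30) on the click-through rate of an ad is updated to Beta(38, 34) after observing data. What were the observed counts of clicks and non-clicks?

33 clicks and 4 non-clicks

Under Beta–binomial conjugacy the posterior parameters are (α+s, β+f).
So s = 38 − 5 = 33 and f = 34 − 30 = 4.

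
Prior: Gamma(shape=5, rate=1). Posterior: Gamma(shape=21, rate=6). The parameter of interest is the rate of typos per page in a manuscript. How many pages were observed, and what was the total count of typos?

n = 5 pages with total 16 typos

A Gamma(α, β) prior (rate parametrization) on a Poisson rate with n observations summing to S gives posterior Gamma(α+S, β+n).
Matching: Σxᵢ = 21 − 5 = 16 and n = 6 − 1 = 5.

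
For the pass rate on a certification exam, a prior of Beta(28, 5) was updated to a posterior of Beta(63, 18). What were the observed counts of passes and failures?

35 passes and 13 failures

Beta is conjugate to the binomial likelihood: posterior = Beta(α+s, β+f).
Match parameters: s=63−28=35, f=18−5=13.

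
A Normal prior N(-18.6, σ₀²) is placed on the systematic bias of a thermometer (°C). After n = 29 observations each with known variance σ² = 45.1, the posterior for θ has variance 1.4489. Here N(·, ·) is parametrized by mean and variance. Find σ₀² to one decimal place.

Posterior precision equals prior precision plus data precision: 1/σ_n² = 1/σ₀² + n/σ².
So 1/σ₀² = 1/1.4489 − 29/45.1 = 0.690179 − 0.643016 = 0.047163.
Hence σ₀² = 1/0.047163 ≈ 21.2.

σ₀² = 21.2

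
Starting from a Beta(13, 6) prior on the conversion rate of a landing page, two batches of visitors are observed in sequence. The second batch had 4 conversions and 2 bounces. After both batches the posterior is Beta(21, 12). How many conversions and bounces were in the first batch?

4 conversions and 4 bounces

Because Beta–binomial updating is additive in the counts, the combined data contributed (α_post−α_prior, β_post−β_prior) successes and failures.
Total across both batches: 21−13=8 conversions, 12−6=6 bounces.
Subtract the second batch: 8−4=4 conversions and 6−2=4 bounces.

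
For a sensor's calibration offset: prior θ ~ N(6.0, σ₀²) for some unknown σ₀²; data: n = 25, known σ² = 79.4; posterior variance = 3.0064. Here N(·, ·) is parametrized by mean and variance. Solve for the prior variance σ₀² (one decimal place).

Posterior precision equals prior precision plus data precision: 1/σ_n² = 1/σ₀² + n/σ².
So 1/σ₀² = 1/3.0064 − 25/79.4 = 0.332624 − 0.314861 = 0.017763.
Hence σ₀² = 1/0.017763 ≈ 56.3.

σ₀² = 56.3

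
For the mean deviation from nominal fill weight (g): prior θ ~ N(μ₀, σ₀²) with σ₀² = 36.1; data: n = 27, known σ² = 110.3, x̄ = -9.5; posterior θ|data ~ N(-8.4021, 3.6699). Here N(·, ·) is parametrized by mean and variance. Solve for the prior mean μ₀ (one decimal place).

μ₀ = 1.3

With known observation variance, the Normal–Normal posterior has precision τ_n = τ₀ + n/σ² and mean μ_n = (τ₀μ₀ + (n/σ²)x̄)/τ_n.
Here τ₀ = 1/36.1 = 0.027701 and τ_data = 27/110.3 = 0.244787, so τ_n = 0.272488.
Rearranging for μ₀: μ₀ = (μ_n·τ_n − τ_data·x̄)/τ₀ = (-8.4021·0.272488 − 0.244787·-9.5) / 0.027701 = 0.036005/0.027701 ≈ 1.3.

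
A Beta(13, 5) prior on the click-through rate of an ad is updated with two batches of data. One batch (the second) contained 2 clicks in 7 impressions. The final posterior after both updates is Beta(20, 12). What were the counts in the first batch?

5 clicks and 2 non-clicks

Sequential conjugate updates are equivalent to a single update on the pooled data, so total successes = posterior α − prior α and total failures = posterior β − prior β.
Total across both batches: 20−13=7 clicks, 12−5=7 non-clicks.
Subtract the second batch: 7−2=5 clicks and 7−5=2 non-clicks.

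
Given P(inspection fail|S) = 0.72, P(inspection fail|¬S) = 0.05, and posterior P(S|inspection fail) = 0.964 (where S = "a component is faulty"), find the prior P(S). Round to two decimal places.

In odds form, posterior odds = prior odds × likelihood ratio, so prior odds = posterior odds ÷ LR.
Posterior odds = 0.964/(1−0.964) = 26.7778. LR = 0.72/0.05 = 14.4000.
Prior odds = 26.7778/14.4000 = 1.8596, so P(S) = 1.8596/(1+1.8596) ≈ 0.65.

P(S) = 0.65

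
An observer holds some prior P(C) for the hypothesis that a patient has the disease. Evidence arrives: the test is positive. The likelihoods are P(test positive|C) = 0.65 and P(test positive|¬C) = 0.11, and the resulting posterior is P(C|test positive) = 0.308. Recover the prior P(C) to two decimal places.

P(C) = 0.07

Bayes' rule in odds form gives O(C|E) = O(C)·[P(E|C)/P(E|¬C)], hence O(C) = O(C|E)/LR.
Posterior odds = 0.308/(1−0.308) = 0.4451. LR = 0.65/0.11 = 5.9091.
Prior odds = 0.4451/5.9091 = 0.0753, so P(C) = 0.0753/(1+0.0753) ≈ 0.07.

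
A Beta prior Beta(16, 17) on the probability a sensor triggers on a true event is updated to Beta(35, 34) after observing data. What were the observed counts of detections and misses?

Beta is conjugate to the binomial likelihood: posterior = Beta(α+s, β+f).
So s = 35 − 16 = 19 and f = 34 − 17 = 17.

19 detections and 17 misses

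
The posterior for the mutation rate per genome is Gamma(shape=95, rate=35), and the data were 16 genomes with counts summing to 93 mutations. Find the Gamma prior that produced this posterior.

Gamma–Poisson conjugacy: posterior shape = α + Σxᵢ, posterior rate = β + n.
So α = 95 − 93 = 2 and β = 35 − 16 = 19.

Gamma(shape=2, rate=19)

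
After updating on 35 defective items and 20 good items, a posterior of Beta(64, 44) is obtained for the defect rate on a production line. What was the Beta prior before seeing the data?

Beta(29, 24)

A Beta(α, β) prior with s successes and f failures in binomial data gives a Beta(α+s, β+f) posterior.
Subtract the data counts: 64−35=29, 44−20=24.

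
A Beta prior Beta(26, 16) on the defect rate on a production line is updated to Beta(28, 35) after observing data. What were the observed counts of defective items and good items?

A Beta(a, b) prior with s successes and f failures in binomial data gives a Beta(a+s, b+f) posterior.
Match parameters: s=28−26=2, f=35−16=19.

2 defective items and 19 good items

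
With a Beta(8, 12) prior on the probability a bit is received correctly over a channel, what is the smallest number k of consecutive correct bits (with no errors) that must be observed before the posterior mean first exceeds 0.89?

After k correct bits and 0 errors the posterior is Beta(8+k, 12), with mean (8+k)/(8+12+k).
Set (8+k)/(20+k) > 0.89 and solve: k > (0.89·20 − 8)/(1 − 0.89) = 89.091.
The smallest integer exceeding 89.091 is 90.

k = 90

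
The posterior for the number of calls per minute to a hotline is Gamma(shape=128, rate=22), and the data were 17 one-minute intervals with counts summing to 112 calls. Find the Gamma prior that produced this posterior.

Gamma(shape=16, rate=5)

Gamma–Poisson conjugacy: posterior shape = α + Σxᵢ, posterior rate = β + n.
So α = 128 − 112 = 16 and β = 22 − 17 = 5.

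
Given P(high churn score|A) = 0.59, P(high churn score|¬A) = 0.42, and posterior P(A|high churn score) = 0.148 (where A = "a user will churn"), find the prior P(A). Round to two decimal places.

In odds form, posterior odds = prior odds × likelihood ratio, so prior odds = posterior odds ÷ LR.
Posterior odds = 0.148/(1−0.148) = 0.1737. LR = 0.59/0.42 = 1.4048.
Prior odds = 0.1737/1.4048 = 0.1236, so P(A) = 0.1236/(1+0.1236) ≈ 0.11.

P(A) = 0.11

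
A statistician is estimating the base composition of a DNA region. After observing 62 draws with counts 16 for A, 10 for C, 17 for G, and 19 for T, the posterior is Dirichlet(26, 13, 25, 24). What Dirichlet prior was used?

For a Dirichlet(α) prior with multinomial counts c, the posterior is Dirichlet(α + c) componentwise.
Subtract each count from the matching posterior parameter: 26−16=10, 13−10=3, 25−17=8, 24−19=5.

Dirichlet(10, 3, 8, 5)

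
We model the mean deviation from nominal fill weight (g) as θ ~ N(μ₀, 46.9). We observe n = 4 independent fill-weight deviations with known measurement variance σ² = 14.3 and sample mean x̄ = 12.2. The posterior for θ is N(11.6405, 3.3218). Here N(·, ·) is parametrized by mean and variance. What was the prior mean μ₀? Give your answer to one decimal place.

μ₀ = 4.3

The posterior mean is a precision-weighted average: μ_n = (τ₀μ₀ + τ_data·x̄)/(τ₀+τ_data), with τ₀=1/σ₀² and τ_data=n/σ².
Here τ₀ = 1/46.9 = 0.021322 and τ_data = 4/14.3 = 0.279720, so τ_n = 0.301042.
Rearranging for μ₀: μ₀ = (μ_n·τ_n − τ_data·x̄)/τ₀ = (11.6405·0.301042 − 0.279720·12.2) / 0.021322 = 0.091695/0.021322 ≈ 4.3.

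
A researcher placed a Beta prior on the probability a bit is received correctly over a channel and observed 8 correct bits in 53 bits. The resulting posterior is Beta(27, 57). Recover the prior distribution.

Beta(19, 12)

Under Beta–binomial conjugacy the posterior parameters are (α+s, β+f).
Subtract the data counts: 27−8=19, 57−45=12.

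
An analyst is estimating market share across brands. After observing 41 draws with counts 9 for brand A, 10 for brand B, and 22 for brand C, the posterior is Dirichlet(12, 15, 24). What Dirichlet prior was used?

For a Dirichlet(α) prior with multinomial counts c, the posterior is Dirichlet(α + c) componentwise.
Subtract each count from the matching posterior parameter: 12−9=3, 15−10=5, 24−22=2.

Dirichlet(3, 5, 2)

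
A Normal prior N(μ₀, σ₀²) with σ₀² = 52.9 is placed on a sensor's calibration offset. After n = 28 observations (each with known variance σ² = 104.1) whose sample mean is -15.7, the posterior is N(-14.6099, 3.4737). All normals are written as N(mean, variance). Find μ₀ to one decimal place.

μ₀ = 0.9

With known observation variance, the Normal–Normal posterior has precision τ_n = τ₀ + n/σ² and mean μ_n = (τ₀μ₀ + (n/σ²)x̄)/τ_n.
Here τ₀ = 1/52.9 = 0.018904 and τ_data = 28/104.1 = 0.268972, so τ_n = 0.287876.
Rearranging for μ₀: μ₀ = (μ_n·τ_n − τ_data·x̄)/τ₀ = (-14.6099·0.287876 − 0.268972·-15.7) / 0.018904 = 0.017021/0.018904 ≈ 0.9.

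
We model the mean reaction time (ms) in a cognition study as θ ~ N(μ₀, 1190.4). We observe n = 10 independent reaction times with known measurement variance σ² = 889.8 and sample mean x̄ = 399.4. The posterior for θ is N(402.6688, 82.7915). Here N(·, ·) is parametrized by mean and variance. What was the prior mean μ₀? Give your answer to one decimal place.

The posterior mean is a precision-weighted average: μ_n = (τ₀μ₀ + τ_data·x̄)/(τ₀+τ_data), with τ₀=1/σ₀² and τ_data=n/σ².
Here τ₀ = 1/1190.4 = 0.000840 and τ_data = 10/889.8 = 0.011238, so τ_n = 0.012078.
Rearranging for μ₀: μ₀ = (μ_n·τ_n − τ_data·x̄)/τ₀ = (402.6688·0.012078 − 0.011238·399.4) / 0.000840 = 0.374977/0.000840 ≈ 446.4.

μ₀ = 446.4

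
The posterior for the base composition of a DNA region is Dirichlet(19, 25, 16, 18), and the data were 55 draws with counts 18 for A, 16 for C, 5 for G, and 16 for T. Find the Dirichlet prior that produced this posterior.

Dirichlet(1, 9, 11, 2)

For a Dirichlet(α) prior with multinomial counts c, the posterior is Dirichlet(α + c) componentwise.
Subtract each count from the matching posterior parameter: 19−18=1, 25−16=9, 16−5=11, 18−16=2.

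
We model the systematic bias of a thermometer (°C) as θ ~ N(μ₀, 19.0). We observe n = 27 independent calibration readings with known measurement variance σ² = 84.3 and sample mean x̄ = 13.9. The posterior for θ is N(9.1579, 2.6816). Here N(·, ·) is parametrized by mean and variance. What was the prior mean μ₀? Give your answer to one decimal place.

The posterior mean is a precision-weighted average: μ_n = (τ₀μ₀ + τ_data·x̄)/(τ₀+τ_data), with τ₀=1/σ₀² and τ_data=n/σ².
Here τ₀ = 1/19.0 = 0.052632 and τ_data = 27/84.3 = 0.320285, so τ_n = 0.372917.
Rearranging for μ₀: μ₀ = (μ_n·τ_n − τ_data·x̄)/τ₀ = (9.1579·0.372917 − 0.320285·13.9) / 0.052632 = -1.036825/0.052632 ≈ -19.7.

μ₀ = -19.7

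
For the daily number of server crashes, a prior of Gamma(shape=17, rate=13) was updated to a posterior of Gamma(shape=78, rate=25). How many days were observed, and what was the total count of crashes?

A Gamma(α, β) prior (rate parametrization) on a Poisson rate with n observations summing to S gives posterior Gamma(α+S, β+n).
Matching: Σxᵢ = 78 − 17 = 61 and n = 25 − 13 = 12.

n = 12 days with total 61 crashes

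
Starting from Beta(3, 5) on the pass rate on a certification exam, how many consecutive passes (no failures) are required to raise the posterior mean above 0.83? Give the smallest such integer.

k = 22

After k passes and 0 failures the posterior is Beta(3+k, 5), with mean (3+k)/(3+5+k).
Set (3+k)/(8+k) > 0.83 and solve: k > (0.83·8 − 3)/(1 − 0.83) = 21.412.
The smallest integer exceeding 21.412 is 22.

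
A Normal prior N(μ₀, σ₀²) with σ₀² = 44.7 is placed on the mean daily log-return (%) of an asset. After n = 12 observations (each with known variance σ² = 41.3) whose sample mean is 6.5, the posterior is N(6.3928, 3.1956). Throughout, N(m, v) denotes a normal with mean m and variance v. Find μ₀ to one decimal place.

μ₀ = 5.0

With known observation variance, the Normal–Normal posterior has precision τ_n = τ₀ + n/σ² and mean μ_n = (τ₀μ₀ + (n/σ²)x̄)/τ_n.
Here τ₀ = 1/44.7 = 0.022371 and τ_data = 12/41.3 = 0.290557, so τ_n = 0.312928.
Rearranging for μ₀: μ₀ = (μ_n·τ_n − τ_data·x̄)/τ₀ = (6.3928·0.312928 − 0.290557·6.5) / 0.022371 = 0.111866/0.022371 ≈ 5.0.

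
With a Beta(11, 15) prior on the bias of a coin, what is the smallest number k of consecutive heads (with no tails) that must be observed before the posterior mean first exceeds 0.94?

k = 225

After k heads and 0 tails the posterior is Beta(11+k, 15), with mean (11+k)/(11+15+k).
Set (11+k)/(26+k) > 0.94 and solve: k > (0.94·26 − 11)/(1 − 0.94) = 224.000.
The smallest integer exceeding 224.000 is 225.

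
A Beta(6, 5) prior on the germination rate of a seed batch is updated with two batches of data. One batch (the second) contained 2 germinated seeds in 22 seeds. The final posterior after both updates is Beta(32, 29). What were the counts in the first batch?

Because Beta–binomial updating is additive in the counts, the combined data contributed (α_post−α_prior, β_post−β_prior) successes and failures.
Total across both batches: 32−6=26 germinated seeds, 29−5=24 non-germinating seeds.
Subtract the second batch: 26−2=24 germinated seeds and 24−20=4 non-germinating seeds.

24 germinated seeds and 4 non-germinating seeds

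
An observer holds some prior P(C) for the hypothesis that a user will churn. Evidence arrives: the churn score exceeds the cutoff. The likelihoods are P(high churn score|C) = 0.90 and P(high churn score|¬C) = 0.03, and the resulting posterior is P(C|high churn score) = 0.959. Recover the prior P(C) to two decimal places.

P(C) = 0.44

In odds form, posterior odds = prior odds × likelihood ratio, so prior odds = posterior odds ÷ LR.
Posterior odds = 0.959/(1−0.959) = 23.3902. LR = 0.90/0.03 = 30.0000.
Prior odds = 23.3902/30.0000 = 0.7797, so P(C) = 0.7797/(1+0.7797) ≈ 0.44.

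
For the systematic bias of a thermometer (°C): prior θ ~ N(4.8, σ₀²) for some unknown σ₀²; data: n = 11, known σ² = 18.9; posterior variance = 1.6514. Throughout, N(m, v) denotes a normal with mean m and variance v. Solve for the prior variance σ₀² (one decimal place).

Posterior precision equals prior precision plus data precision: 1/σ_n² = 1/σ₀² + n/σ².
So 1/σ₀² = 1/1.6514 − 11/18.9 = 0.605547 − 0.582011 = 0.023536.
Hence σ₀² = 1/0.023536 ≈ 42.5.

σ₀² = 42.5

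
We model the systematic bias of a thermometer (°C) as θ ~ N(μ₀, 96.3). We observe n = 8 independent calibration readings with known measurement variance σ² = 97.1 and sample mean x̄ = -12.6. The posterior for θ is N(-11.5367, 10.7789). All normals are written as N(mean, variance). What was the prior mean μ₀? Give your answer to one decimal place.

The posterior mean is a precision-weighted average: μ_n = (τ₀μ₀ + τ_data·x̄)/(τ₀+τ_data), with τ₀=1/σ₀² and τ_data=n/σ².
Here τ₀ = 1/96.3 = 0.010384 and τ_data = 8/97.1 = 0.082389, so τ_n = 0.092773.
Rearranging for μ₀: μ₀ = (μ_n·τ_n − τ_data·x̄)/τ₀ = (-11.5367·0.092773 − 0.082389·-12.6) / 0.010384 = -0.032193/0.010384 ≈ -3.1.

μ₀ = -3.1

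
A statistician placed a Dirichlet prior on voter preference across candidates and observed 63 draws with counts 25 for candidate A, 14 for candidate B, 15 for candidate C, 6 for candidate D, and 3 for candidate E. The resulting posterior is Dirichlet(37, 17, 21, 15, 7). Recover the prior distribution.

Dirichlet(12, 3, 6, 9, 4)

For a Dirichlet(α) prior with multinomial counts c, the posterior is Dirichlet(α + c) componentwise.
Subtract each count from the matching posterior parameter: 37−25=12, 17−14=3, 21−15=6, 15−6=9, 7−3=4.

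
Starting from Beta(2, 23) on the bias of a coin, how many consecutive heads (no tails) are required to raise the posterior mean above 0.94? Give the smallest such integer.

After k heads and 0 tails the posterior is Beta(2+k, 23), with mean (2+k)/(2+23+k).
Set (2+k)/(25+k) > 0.94 and solve: k > (0.94·25 − 2)/(1 − 0.94) = 358.333.
The smallest integer exceeding 358.333 is 359, and checking k=359: (361)/(384) = 0.9401 > 0.94.

k = 359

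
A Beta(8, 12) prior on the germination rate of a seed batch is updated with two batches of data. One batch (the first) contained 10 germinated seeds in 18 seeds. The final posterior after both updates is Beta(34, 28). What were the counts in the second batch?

16 germinated seeds and 8 non-germinating seeds

Because Beta–binomial updating is additive in the counts, the combined data contributed (α_post−α_prior, β_post−β_prior) successes and failures.
Total across both batches: 34−8=26 germinated seeds, 28−12=16 non-germinating seeds.
Subtract the first batch: 26−10=16 germinated seeds and 16−8=8 non-germinating seeds.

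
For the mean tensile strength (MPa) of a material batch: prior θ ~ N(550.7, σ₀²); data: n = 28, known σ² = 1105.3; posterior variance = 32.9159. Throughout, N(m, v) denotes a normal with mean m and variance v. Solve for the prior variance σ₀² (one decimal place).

Posterior precision equals prior precision plus data precision: 1/σ_n² = 1/σ₀² + n/σ².
So 1/σ₀² = 1/32.9159 − 28/1105.3 = 0.030380 − 0.025332 = 0.005048.
Hence σ₀² = 1/0.005048 ≈ 198.1.

σ₀² = 198.1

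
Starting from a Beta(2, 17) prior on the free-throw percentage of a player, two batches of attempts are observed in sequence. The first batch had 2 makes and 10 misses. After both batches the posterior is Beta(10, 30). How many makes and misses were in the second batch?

Sequential conjugate updates are equivalent to a single update on the pooled data, so total successes = posterior α − prior α and total failures = posterior β − prior β.
Total across both batches: 10−2=8 makes, 30−17=13 misses.
Subtract the first batch: 8−2=6 makes and 13−10=3 misses.

6 makes and 3 misses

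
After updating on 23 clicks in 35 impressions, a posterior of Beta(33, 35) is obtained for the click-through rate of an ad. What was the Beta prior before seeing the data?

Under Beta–binomial conjugacy the posterior parameters are (α+s, β+f).
So α = 33 − 23 = 10 and β = 35 − 12 = 23.

Beta(10, 23)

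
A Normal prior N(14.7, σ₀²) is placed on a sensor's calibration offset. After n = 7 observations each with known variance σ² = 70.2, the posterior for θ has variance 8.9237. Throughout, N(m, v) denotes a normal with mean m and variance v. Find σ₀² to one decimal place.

Posterior precision equals prior precision plus data precision: 1/σ_n² = 1/σ₀² + n/σ².
So 1/σ₀² = 1/8.9237 − 7/70.2 = 0.112061 − 0.099715 = 0.012346.
Hence σ₀² = 1/0.012346 ≈ 81.0.

σ₀² = 81.0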